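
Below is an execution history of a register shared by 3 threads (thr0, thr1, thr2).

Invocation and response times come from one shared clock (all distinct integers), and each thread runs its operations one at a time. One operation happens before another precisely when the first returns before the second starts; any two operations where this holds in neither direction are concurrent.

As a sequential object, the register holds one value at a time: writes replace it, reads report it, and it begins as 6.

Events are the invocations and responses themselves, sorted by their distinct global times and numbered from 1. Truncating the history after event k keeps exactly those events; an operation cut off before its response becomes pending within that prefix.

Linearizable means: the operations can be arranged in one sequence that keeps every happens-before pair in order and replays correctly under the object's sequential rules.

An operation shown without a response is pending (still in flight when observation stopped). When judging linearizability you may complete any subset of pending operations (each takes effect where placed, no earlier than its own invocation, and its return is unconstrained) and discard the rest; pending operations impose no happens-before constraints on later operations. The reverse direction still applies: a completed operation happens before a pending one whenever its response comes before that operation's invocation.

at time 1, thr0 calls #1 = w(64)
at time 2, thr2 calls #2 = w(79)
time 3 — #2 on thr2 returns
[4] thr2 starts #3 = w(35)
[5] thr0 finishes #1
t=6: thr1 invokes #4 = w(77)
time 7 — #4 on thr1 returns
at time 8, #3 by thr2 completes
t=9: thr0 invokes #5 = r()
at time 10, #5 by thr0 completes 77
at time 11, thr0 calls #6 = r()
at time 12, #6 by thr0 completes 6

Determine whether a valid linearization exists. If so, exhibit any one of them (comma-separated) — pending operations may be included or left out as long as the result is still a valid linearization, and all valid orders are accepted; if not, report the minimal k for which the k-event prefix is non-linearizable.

through event 11 a valid linearization exists; event 12 (#6 responding at time 12) ends that
every one of the 5 real-time-consistent orders over 6 completed register ops fails the sequential spec
for example #1, #2, #3, #4, #5, #6 fails at step 6: #6 r() → 6 is not legal there
for example #1, #2, #4, #3, #5, #6 fails at step 5: #5 r() → 77 is not legal there

not linearizable — minimal violating prefix: 12 events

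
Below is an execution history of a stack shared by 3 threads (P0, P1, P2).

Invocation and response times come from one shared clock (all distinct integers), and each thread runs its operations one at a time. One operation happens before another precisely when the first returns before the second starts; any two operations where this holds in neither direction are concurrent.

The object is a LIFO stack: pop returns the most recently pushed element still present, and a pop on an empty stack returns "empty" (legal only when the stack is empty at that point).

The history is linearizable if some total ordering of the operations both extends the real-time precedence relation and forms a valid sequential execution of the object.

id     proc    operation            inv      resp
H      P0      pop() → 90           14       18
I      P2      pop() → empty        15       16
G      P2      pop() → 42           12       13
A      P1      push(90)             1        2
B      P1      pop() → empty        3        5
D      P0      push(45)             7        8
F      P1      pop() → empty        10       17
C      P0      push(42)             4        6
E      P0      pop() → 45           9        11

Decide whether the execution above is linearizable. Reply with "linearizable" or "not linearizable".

not linearizable

through event 4 a valid linearization exists; event 5 (B responding at time 5) ends that
exactly one order of the 2 completed ops respects real time; the stack replay fails
every completion of the 1 pending operation (C) was checked; none linearizes
take A, B (pending dropped): step 2 already fails, because B pop() → empty cannot occur there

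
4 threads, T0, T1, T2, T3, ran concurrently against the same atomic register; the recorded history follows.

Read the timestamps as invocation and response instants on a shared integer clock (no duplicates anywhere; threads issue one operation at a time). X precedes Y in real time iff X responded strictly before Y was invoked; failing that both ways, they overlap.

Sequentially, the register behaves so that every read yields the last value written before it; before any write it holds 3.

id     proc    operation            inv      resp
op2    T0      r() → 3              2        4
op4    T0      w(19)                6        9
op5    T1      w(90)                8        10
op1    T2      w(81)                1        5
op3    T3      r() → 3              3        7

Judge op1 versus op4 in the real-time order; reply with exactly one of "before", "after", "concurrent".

op1 spans [1,5], op4 spans [6,9]
resp(op1)=5 < inv(op4)=6

before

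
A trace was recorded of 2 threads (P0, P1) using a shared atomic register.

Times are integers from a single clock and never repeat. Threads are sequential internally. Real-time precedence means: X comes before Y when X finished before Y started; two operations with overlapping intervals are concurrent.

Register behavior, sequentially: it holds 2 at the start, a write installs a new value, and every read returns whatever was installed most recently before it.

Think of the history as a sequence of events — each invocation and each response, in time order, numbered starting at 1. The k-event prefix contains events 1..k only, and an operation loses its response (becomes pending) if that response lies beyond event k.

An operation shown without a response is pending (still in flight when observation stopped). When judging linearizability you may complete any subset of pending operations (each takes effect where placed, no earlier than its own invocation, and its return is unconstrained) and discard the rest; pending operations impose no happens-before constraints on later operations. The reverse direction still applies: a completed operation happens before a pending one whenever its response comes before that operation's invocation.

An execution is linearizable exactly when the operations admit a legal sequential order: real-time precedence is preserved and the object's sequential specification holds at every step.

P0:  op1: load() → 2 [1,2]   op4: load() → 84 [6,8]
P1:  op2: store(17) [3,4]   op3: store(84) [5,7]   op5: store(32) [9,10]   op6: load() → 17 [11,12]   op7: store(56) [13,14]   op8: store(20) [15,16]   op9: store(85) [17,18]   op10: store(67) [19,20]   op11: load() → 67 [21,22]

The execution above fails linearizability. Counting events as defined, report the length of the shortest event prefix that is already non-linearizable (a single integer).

events 1..11 are linearizable; a witness order is op1, op2, op3, op4, op5:
after step 1 (op1 load() → 2): value 2
after step 2 (op2 store(17)): value 17
after step 3 (op3 store(84)): value 84
after step 4 (op4 load() → 84): value 84
after step 5 (op5 store(32)): value 32
once event 12 joins (op6's response, time 12), exhaustive search finds no witness
sample order op1, op2, op3, op4, op5, op6 stalls at step 6 — op6 load() → 17 has no legal effect
sample order op1, op2, op4, op3, op5, op6 stalls at step 3 — op4 load() → 84 has no legal effect

12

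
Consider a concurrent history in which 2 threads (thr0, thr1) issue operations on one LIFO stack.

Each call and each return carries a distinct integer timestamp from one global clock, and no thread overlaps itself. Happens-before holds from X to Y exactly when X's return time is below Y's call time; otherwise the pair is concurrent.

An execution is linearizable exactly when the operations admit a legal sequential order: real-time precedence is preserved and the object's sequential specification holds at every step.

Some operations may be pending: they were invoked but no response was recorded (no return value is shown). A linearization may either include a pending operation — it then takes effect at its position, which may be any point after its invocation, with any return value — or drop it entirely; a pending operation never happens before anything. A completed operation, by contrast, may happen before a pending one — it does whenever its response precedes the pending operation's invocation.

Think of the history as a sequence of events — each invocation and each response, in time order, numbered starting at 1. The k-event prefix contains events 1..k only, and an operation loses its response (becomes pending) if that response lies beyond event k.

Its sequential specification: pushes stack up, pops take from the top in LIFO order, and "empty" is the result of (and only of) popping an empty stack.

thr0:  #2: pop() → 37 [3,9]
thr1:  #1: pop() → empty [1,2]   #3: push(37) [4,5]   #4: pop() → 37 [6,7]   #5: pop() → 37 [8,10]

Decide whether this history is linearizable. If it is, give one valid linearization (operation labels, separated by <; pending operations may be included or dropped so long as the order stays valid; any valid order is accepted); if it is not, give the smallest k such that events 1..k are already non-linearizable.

events 1..8 are fine; event 9 — the response of #2 at time 9 — makes the prefix non-linearizable
the 4 completed operations admit 3 real-time orders; each fails the LIFO stack replay
no escape via the 1 pending operation (#5): every completion choice fails
one such order, #1, #2, #3, #4 (pending dropped), breaks at step 2 where #2 pop() → 37 is illegal
one such order, #1, #3, #2, #4 (pending dropped), breaks at step 4 where #4 pop() → 37 is illegal

not linearizable — minimal violating prefix: 9 events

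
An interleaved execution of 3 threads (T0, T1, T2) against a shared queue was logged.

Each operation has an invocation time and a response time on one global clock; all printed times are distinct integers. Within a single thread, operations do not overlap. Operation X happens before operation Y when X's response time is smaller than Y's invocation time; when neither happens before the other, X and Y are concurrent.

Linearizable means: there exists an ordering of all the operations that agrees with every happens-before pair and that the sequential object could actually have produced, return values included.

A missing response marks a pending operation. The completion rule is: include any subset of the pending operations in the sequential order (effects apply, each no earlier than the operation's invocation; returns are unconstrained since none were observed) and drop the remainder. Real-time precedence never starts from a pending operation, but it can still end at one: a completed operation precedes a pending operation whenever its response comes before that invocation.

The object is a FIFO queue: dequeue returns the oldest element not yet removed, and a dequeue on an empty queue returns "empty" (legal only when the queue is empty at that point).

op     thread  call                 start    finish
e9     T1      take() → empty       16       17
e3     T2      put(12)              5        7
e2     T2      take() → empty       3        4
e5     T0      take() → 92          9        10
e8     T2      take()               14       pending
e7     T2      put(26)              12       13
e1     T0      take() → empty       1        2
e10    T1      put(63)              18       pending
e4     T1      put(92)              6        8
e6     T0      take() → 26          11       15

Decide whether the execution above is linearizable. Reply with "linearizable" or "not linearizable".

one valid linearization: e1, e2, e4, e3, e5, e7, e8, e6, e9
after step 1 (e1 take() → empty): queue <>
after step 2 (e2 take() → empty): queue <>
after step 3 (e4 put(92)): queue <92>
after step 4 (e3 put(12)): queue <92,12>
after step 5 (e5 take() → 92): queue <12>
after step 6 (e7 put(26)): queue <12,26>
after step 7 (e8 take() (pending, included)): queue <26>
after step 8 (e6 take() → 26): queue <>
after step 9 (e9 take() → empty): queue <>

linearizable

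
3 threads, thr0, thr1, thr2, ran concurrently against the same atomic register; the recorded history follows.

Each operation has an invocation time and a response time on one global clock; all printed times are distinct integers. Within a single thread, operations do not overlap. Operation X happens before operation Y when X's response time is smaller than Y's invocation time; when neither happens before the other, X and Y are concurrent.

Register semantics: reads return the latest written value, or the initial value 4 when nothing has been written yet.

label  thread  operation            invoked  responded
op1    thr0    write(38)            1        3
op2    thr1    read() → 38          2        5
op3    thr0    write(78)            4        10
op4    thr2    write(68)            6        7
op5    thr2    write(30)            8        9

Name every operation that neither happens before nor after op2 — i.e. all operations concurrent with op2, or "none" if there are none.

op2 runs from 2 to 5; window-overlapping ops are concurrent
op1 [1,3]: concurrent
op3 [4,10]: concurrent
op4 [6,7]: after
op5 [8,9]: after

op1, op3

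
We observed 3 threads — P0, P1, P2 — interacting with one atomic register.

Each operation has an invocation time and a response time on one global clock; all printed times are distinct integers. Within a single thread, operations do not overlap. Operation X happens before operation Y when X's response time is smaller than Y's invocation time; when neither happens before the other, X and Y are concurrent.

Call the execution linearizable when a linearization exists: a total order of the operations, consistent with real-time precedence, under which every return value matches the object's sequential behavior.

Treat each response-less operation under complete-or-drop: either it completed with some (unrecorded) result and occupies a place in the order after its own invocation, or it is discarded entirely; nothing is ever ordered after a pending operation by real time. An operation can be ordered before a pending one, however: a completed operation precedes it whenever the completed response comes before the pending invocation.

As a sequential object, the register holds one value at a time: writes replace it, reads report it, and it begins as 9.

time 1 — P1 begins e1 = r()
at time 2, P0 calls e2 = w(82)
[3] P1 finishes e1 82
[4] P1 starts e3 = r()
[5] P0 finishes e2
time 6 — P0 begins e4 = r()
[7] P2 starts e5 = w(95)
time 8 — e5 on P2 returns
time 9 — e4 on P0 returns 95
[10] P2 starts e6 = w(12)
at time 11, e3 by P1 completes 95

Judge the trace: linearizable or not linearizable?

a witness: e2, e1, e5, e3, e4
1. e2 w(82), leaving value 82
2. e1 r() → 82, leaving value 82
3. e5 w(95), leaving value 95
4. e3 r() → 95, leaving value 95
5. e4 r() → 95, leaving value 95

linearizable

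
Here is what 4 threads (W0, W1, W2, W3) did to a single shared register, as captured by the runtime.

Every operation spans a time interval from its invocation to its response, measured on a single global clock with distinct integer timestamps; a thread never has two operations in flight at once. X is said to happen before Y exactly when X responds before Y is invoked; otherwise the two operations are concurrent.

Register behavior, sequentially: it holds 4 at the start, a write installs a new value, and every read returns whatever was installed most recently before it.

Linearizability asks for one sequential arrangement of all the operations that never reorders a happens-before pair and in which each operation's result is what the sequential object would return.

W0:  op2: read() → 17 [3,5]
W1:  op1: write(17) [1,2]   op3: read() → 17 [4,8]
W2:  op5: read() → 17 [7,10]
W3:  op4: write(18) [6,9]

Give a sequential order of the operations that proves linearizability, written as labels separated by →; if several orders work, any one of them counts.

op1 → op2 → op3 → op5 → op4

step 1: op1 write(17) — value 17
step 2: op2 read() → 17 — value 17
step 3: op3 read() → 17 — value 17
step 4: op5 read() → 17 — value 17
step 5: op4 write(18) — value 18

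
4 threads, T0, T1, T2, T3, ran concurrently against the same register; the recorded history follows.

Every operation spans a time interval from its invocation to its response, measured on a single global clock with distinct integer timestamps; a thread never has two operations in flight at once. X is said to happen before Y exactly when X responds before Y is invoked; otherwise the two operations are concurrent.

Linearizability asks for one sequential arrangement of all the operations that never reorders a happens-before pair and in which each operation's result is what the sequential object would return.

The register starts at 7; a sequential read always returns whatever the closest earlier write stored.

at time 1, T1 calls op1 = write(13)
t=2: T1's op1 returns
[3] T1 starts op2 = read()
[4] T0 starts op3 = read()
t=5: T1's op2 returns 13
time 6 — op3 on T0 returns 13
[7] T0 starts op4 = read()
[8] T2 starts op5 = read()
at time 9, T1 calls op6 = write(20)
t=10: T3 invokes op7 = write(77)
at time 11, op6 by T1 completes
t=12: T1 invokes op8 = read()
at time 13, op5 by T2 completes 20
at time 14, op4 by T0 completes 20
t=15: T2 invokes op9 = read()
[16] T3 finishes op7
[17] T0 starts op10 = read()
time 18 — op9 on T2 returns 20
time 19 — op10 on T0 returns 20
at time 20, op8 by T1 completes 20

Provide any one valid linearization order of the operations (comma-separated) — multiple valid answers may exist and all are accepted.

1. op1 write(13), leaving value 13
2. op2 read() → 13, leaving value 13
3. op3 read() → 13, leaving value 13
4. op7 write(77), leaving value 77
5. op6 write(20), leaving value 20
6. op4 read() → 20, leaving value 20
7. op5 read() → 20, leaving value 20
8. op8 read() → 20, leaving value 20
9. op9 read() → 20, leaving value 20
10. op10 read() → 20, leaving value 20

op1, op2, op3, op7, op6, op4, op5, op8, op9, op10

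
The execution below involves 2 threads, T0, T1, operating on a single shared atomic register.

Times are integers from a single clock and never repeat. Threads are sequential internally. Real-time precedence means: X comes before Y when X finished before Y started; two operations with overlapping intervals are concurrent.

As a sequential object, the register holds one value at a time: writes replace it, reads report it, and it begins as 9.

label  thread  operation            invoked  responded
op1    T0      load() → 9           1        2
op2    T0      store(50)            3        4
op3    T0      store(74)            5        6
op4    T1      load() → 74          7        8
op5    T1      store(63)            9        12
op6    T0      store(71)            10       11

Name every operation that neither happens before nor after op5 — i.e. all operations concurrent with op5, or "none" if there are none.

op5 spans [9,12]; an op avoiding the whole window 9..12 is ordered, any other is concurrent
op1 [1,2]: before
op2 [3,4]: before
op3 [5,6]: before
op4 [7,8]: before
op6 [10,11]: concurrent

op6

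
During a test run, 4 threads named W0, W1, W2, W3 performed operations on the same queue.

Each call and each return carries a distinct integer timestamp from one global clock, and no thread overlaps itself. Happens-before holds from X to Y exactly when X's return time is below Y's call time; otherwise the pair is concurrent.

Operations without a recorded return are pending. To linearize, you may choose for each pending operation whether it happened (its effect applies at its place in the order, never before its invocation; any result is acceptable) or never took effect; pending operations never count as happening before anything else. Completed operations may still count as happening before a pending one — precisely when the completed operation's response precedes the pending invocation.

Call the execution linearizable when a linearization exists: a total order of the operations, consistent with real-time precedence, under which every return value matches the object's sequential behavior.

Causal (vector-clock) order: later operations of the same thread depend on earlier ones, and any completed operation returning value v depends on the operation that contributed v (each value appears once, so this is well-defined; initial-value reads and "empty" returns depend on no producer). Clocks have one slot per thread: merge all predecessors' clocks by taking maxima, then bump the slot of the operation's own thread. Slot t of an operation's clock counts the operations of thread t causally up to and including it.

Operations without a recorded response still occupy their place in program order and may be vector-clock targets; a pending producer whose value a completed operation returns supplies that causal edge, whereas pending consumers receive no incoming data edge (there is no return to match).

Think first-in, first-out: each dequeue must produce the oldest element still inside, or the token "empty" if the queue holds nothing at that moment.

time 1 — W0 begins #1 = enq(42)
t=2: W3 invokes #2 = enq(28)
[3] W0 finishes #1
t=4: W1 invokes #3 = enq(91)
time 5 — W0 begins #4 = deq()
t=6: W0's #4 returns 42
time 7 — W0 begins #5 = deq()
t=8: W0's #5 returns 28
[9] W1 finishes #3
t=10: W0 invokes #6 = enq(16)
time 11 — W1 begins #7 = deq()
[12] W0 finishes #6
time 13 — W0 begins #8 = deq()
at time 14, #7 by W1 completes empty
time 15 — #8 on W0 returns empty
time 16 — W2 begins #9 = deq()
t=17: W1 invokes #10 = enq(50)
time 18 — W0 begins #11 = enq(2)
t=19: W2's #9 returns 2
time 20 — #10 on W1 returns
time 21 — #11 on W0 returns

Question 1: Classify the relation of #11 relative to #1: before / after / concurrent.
Answer: after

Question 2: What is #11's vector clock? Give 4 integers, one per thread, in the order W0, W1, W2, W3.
Answer: (6, 0, 0, 1)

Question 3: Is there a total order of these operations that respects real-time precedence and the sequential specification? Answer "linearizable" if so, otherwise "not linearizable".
not linearizable

the violation lands at event 14, #7's response at time 14: events 1..13 linearize, events 1..14 do not
real-time-consistent orders of the 6 completed operations: 6 — all fail the queue replay
include/drop combinations of the 2 pending operations (#2, #8) were all tried; none helps
one such order, #1, #3, #4, #5, #6, #7 (pending dropped), breaks at step 4 where #5 deq() → 28 is illegal
one such order, #1, #3, #4, #5, #7, #6 (pending dropped), breaks at step 4 where #5 deq() → 28 is illegal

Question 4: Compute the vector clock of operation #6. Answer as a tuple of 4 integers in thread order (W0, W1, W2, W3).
Answer: (4, 0, 0, 1)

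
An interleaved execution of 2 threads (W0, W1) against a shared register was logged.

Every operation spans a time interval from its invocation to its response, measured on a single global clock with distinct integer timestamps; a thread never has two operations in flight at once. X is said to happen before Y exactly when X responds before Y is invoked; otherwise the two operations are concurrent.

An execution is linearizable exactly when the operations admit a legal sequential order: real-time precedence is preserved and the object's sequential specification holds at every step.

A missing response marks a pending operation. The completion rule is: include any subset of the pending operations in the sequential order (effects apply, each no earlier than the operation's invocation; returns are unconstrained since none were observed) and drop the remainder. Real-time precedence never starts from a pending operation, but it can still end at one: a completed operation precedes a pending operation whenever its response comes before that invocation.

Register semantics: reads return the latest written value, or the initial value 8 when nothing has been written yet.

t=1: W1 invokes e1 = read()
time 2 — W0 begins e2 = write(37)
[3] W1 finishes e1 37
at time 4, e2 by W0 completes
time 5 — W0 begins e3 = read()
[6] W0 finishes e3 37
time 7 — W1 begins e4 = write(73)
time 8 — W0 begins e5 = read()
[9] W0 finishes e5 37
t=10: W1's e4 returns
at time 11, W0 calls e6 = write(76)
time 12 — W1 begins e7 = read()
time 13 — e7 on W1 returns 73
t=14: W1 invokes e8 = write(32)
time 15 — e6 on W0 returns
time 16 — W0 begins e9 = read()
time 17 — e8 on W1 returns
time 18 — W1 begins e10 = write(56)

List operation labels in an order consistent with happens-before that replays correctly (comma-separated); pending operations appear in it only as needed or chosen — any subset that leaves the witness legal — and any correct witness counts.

step 1: e2 write(37) — value 37
step 2: e1 read() → 37 — value 37
step 3: e3 read() → 37 — value 37
step 4: e5 read() → 37 — value 37
step 5: e4 write(73) — value 73
step 6: e7 read() → 73 — value 73
step 7: e6 write(76) — value 76
step 8: e8 write(32) — value 32

e2, e1, e3, e5, e4, e7, e6, e8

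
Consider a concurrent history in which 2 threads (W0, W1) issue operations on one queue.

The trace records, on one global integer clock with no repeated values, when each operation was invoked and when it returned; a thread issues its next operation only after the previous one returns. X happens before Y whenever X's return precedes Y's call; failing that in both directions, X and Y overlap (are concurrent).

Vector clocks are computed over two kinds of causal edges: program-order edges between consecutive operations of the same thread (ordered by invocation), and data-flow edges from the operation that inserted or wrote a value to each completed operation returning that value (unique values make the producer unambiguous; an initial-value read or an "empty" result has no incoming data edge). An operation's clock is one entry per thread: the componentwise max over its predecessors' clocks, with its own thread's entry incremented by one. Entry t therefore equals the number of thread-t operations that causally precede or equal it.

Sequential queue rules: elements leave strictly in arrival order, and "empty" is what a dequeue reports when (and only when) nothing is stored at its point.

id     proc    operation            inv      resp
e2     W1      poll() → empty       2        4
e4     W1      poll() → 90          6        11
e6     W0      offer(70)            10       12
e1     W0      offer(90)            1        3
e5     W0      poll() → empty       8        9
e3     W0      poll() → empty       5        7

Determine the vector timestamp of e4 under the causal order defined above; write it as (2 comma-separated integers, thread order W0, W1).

(1, 2)

e2 (invocation 2): nothing precedes it; W1's component alone gives (0, 1)
e1 (invocation 1): nothing precedes it; W0's component alone gives (1, 0)
merge at e3 (invoked 5): VC(e1)=(1, 0), own-thread bump on W0 → (2, 0)
merge at e4 (invoked 6): VC(e1)=(1, 0), VC(e2)=(0, 1), own-thread bump on W1 → (1, 2)
merge at e5 (invoked 8): VC(e3)=(2, 0), own-thread bump on W0 → (3, 0)
merge at e6 (invoked 10): VC(e5)=(3, 0), own-thread bump on W0 → (4, 0)
target: VC(e4) = (1, 2)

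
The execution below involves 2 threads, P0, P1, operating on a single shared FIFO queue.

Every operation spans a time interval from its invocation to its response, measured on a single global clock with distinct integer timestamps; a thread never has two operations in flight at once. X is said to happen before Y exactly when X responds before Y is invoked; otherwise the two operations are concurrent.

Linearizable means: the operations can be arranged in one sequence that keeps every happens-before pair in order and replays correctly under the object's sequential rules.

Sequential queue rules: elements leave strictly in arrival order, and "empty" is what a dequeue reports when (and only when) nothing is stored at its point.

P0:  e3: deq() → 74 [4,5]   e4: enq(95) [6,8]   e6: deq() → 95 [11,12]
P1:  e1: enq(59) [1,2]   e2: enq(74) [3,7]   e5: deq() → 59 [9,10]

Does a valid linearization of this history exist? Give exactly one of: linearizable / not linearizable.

not linearizable

through event 4 a valid linearization exists; event 5 (e3 responding at time 5) ends that
the completed operations (2 total) allow one real-time order; the FIFO queue replay rejects it
every completion of the 1 pending operation (e2) was checked; none linearizes
one such order, e1, e3 (pending dropped), breaks at step 2 where e3 deq() → 74 is illegal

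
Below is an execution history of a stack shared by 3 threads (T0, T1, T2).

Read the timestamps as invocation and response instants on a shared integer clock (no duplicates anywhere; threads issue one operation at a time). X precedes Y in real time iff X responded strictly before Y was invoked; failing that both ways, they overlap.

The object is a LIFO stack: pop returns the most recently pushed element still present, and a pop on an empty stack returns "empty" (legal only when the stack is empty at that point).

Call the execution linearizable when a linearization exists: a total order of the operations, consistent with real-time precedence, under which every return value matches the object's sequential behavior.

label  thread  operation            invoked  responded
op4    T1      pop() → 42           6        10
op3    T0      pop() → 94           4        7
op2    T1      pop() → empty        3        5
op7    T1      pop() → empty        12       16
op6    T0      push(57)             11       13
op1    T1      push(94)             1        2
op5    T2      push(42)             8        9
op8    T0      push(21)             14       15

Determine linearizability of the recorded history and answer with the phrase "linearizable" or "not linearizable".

witness order: op1, op3, op2, op5, op4, op7, op6, op8
step 1: op1 push(94) — stack <94>
step 2: op3 pop() → 94 — stack <>
step 3: op2 pop() → empty — stack <>
step 4: op5 push(42) — stack <42>
step 5: op4 pop() → 42 — stack <>
step 6: op7 pop() → empty — stack <>
step 7: op6 push(57) — stack <57>
step 8: op8 push(21) — stack <57,21>

linearizable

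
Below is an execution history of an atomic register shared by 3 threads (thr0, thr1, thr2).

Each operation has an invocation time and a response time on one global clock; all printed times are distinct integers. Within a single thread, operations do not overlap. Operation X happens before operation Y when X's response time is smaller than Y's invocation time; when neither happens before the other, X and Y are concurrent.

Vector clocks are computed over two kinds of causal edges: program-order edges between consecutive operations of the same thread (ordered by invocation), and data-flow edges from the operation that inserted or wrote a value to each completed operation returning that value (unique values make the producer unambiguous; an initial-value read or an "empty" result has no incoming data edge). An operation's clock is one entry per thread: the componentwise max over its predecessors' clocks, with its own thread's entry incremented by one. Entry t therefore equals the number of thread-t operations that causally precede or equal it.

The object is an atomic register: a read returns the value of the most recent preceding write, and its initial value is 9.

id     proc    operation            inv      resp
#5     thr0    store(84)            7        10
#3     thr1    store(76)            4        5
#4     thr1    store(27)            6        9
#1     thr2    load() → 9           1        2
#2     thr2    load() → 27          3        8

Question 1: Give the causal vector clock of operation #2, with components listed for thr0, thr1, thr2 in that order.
(0, 2, 2)

#1 (invocation 1): nothing precedes it; thr2's component alone gives (0, 0, 1)
#3 (invocation 4): nothing precedes it; thr1's component alone gives (0, 1, 0)
#5 (invocation 7): nothing precedes it; thr0's component alone gives (1, 0, 0)
#4 (invocation 6): componentwise max over VC(#3)=(0, 1, 0), +1 at thr1, giving (0, 2, 0)
#2 (invocation 3): componentwise max over VC(#1)=(0, 0, 1), VC(#4)=(0, 2, 0), +1 at thr2, giving (0, 2, 2)
target: VC(#2) = (0, 2, 2)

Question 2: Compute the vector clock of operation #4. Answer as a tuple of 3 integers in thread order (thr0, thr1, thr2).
(0, 2, 0)

invoked at 1, #1 has no predecessors; its own thr2 bump gives (0, 0, 1)
invoked at 4, #3 has no predecessors; its own thr1 bump gives (0, 1, 0)
invoked at 7, #5 has no predecessors; its own thr0 bump gives (1, 0, 0)
#4, invoked 6, takes VC(#3)=(0, 1, 0) under max, adds 1 for thr1 → (0, 2, 0)
#2, invoked 3, takes VC(#1)=(0, 0, 1), VC(#4)=(0, 2, 0) under max, adds 1 for thr2 → (0, 2, 2)
target: VC(#4) = (0, 2, 0)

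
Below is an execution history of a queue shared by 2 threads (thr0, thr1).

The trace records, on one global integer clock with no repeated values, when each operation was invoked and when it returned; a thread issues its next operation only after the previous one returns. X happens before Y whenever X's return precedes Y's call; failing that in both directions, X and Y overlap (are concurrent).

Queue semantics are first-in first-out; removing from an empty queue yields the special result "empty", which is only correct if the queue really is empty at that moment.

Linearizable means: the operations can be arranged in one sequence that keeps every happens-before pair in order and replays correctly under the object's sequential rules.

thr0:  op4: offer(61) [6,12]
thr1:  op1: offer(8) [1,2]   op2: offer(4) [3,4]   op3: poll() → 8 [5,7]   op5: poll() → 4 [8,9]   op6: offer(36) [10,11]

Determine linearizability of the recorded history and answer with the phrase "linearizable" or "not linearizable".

witness order: op1, op2, op3, op4, op5, op6
step 1: op1 offer(8) — queue <8>
step 2: op2 offer(4) — queue <8,4>
step 3: op3 poll() → 8 — queue <4>
step 4: op4 offer(61) — queue <4,61>
step 5: op5 poll() → 4 — queue <61>
step 6: op6 offer(36) — queue <61,36>

linearizable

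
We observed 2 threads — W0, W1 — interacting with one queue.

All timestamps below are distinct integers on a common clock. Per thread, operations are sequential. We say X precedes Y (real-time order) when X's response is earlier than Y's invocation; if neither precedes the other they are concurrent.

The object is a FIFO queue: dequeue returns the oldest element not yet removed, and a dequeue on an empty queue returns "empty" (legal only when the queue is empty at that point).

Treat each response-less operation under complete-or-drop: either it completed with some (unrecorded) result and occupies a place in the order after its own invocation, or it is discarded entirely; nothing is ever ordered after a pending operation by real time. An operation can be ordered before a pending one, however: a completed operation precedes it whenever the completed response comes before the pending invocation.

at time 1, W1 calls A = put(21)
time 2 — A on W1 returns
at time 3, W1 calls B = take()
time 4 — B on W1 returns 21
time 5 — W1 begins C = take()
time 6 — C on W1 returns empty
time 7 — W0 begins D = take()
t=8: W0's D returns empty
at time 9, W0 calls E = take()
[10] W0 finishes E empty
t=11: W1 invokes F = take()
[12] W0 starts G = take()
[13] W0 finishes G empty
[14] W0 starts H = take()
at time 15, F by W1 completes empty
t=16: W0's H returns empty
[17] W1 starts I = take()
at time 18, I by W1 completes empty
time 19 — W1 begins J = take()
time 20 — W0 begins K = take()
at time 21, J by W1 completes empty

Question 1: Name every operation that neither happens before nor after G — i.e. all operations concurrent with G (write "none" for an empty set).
Answer: F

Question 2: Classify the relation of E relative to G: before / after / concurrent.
Answer: before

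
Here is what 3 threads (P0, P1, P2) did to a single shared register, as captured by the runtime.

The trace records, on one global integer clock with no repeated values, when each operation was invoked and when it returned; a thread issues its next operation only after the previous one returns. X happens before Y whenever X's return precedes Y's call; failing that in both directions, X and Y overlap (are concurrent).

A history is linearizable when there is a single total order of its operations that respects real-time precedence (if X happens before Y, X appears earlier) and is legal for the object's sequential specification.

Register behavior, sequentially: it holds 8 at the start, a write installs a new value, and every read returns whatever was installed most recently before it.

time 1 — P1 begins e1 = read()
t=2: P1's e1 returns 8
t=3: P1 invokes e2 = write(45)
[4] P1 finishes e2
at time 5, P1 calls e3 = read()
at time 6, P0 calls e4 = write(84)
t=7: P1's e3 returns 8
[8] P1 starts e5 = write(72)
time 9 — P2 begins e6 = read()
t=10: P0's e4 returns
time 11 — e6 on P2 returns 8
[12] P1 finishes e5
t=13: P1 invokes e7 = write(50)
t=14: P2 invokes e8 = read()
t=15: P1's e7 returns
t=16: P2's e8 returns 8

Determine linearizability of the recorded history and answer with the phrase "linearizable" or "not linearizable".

prefix check: 1..6 passes, 1..7 fails once e3's time-7 response joins
exactly one order of the 3 completed ops respects real time; the register replay fails
completion choices over the 1 pending operation (e4) were checked; none helps
for example e1, e2, e3 (pending dropped) fails at step 3: e3 read() → 8 is not legal there

not linearizable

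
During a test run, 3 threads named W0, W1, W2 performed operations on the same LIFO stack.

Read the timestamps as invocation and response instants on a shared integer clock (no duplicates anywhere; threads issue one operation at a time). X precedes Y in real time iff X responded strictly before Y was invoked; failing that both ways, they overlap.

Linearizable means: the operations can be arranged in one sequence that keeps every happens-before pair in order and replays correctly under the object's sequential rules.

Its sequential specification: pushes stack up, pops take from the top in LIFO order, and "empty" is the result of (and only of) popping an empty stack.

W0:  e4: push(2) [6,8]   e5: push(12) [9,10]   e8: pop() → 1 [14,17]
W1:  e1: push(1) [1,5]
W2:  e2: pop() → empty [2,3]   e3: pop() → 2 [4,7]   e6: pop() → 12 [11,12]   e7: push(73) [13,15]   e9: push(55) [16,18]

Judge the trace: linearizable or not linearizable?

witness order: e2, e1, e4, e3, e5, e6, e8, e7, e9
1. e2 pop() → empty, leaving stack <>
2. e1 push(1), leaving stack <1>
3. e4 push(2), leaving stack <1,2>
4. e3 pop() → 2, leaving stack <1>
5. e5 push(12), leaving stack <1,12>
6. e6 pop() → 12, leaving stack <1>
7. e8 pop() → 1, leaving stack <>
8. e7 push(73), leaving stack <73>
9. e9 push(55), leaving stack <73,55>

linearizable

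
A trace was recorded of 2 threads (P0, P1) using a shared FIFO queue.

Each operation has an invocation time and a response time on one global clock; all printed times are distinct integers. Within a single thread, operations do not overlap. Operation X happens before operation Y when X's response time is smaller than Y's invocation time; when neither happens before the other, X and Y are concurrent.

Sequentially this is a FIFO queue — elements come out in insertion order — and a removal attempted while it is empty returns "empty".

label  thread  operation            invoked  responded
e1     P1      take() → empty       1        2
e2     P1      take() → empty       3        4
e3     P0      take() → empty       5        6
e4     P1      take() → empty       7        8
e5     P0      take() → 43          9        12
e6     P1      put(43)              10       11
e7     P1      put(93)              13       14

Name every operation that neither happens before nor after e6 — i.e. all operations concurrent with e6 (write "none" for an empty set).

e5

concurrent with e6 ([10,11]): every op whose interval crosses 10..11
e1 [1,2]: before
e2 [3,4]: before
e3 [5,6]: before
e4 [7,8]: before
e5 [9,12]: concurrent
e7 [13,14]: after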